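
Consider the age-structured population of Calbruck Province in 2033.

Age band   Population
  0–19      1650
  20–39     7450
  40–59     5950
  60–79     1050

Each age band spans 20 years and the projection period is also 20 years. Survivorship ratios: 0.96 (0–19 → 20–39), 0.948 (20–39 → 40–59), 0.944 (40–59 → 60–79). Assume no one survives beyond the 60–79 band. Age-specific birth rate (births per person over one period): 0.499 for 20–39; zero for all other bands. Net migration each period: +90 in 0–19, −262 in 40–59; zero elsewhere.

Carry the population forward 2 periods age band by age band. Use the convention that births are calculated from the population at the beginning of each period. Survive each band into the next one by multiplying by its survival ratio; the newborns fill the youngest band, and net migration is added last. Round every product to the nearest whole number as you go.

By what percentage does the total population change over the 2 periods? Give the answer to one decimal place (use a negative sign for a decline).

-24.2

[period 1]
Births: 7450 * 0.499 = 3718
20–39: 1650 * 0.96 = 1584
40–59: 7450 * 0.948 = 7063
60–79: 5950 * 0.944 = 5617
Net migration: 0–19 + 90 → 3808; 40–59 − 262 → 6801
Giving 3808 / 1584 / 6801 / 5617.
[period 2]
Births: 1584 * 0.499 = 790
20–39: 3808 * 0.96 = 3656
40–59: 1584 * 0.948 = 1502
60–79: 6801 * 0.944 = 6420
Net migration: 0–19 + 90 → 880; 40–59 − 262 → 1240
Giving 880 / 3656 / 1240 / 6420.
Total: 16100 → 12196; change = -3904; percentage change = -24.2%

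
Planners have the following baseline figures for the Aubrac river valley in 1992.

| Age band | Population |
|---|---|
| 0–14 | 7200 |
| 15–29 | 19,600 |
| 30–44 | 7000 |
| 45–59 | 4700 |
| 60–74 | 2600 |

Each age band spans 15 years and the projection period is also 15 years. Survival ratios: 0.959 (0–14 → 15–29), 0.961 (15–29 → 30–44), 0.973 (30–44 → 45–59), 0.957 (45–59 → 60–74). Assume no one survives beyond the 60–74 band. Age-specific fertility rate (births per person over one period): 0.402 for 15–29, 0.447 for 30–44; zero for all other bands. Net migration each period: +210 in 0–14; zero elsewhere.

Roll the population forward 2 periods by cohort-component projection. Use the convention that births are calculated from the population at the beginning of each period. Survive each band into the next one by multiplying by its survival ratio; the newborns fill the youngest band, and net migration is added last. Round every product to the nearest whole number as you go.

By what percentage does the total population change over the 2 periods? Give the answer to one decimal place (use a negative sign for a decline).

30.5

[period 1]
Births: 19600 × 0.402 = 7879 ; 7000 × 0.447 = 3129 ⇒ total 11008
15–29: 7200 × 0.959 = 6905
30–44: 19600 × 0.961 = 18836
45–59: 7000 × 0.973 = 6811
60–74: 4700 × 0.957 = 4498
Net migration: 0–14 + 210 → 11218
End of period: [11218, 6905, 18836, 6811, 4498]
[period 2]
Births: 6905 × 0.402 = 2776 ; 18836 × 0.447 = 8420 ⇒ total 11196
15–29: 11218 × 0.959 = 10758
30–44: 6905 × 0.961 = 6636
45–59: 18836 × 0.973 = 18327
60–74: 6811 × 0.957 = 6518
Net migration: 0–14 + 210 → 11406
End of period: [11406, 10758, 6636, 18327, 6518]
Total: 41100 → 53645; change = 12545; percentage change = 30.5%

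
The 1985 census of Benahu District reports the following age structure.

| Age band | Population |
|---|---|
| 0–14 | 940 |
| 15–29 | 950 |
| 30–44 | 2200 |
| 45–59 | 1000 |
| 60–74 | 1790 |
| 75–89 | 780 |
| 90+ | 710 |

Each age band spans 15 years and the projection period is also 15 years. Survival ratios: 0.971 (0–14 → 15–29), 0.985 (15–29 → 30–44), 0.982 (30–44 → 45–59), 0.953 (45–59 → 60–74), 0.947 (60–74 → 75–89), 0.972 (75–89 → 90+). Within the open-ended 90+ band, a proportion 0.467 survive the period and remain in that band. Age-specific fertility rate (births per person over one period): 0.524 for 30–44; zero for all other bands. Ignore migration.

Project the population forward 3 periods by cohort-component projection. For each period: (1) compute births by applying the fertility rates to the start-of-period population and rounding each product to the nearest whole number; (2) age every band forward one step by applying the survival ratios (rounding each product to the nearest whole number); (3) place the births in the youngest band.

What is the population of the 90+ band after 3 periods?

— Period 1 —
Births: 2200 × 0.524 = 1153
15–29: 940 × 0.971 = 913
30–44: 950 × 0.985 = 936
45–59: 2200 × 0.982 = 2160
60–74: 1000 × 0.953 = 953
75–89: 1790 × 0.947 = 1695
90+: 780 × 0.972 + 710 × 0.467 = 758 + 332 = 1090
→ [1153, 913, 936, 2160, 953, 1695, 1090]
— Period 2 —
Births: 936 × 0.524 = 490
15–29: 1153 × 0.971 = 1120
30–44: 913 × 0.985 = 899
45–59: 936 × 0.982 = 919
60–74: 2160 × 0.953 = 2058
75–89: 953 × 0.947 = 902
90+: 1695 × 0.972 + 1090 × 0.467 = 1648 + 509 = 2157
→ [490, 1120, 899, 919, 2058, 902, 2157]
— Period 3 —
Births: 899 × 0.524 = 471
15–29: 490 × 0.971 = 476
30–44: 1120 × 0.985 = 1103
45–59: 899 × 0.982 = 883
60–74: 919 × 0.953 = 876
75–89: 2058 × 0.947 = 1949
90+: 902 × 0.972 + 2157 × 0.467 = 877 + 1007 = 1884
→ [471, 476, 1103, 883, 876, 1949, 1884]

1884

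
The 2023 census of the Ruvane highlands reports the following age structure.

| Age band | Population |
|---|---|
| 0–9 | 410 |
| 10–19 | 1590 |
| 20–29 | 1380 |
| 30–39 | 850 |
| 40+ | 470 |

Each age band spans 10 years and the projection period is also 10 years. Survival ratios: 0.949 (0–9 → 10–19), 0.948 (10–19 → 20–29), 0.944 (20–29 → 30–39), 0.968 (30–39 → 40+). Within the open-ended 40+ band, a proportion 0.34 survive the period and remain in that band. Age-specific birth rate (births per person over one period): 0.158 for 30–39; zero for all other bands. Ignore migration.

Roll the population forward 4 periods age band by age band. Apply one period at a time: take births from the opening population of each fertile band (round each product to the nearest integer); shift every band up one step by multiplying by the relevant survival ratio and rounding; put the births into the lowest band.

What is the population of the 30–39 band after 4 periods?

[period 1]
Births: 850 × 0.158 = 134
10–19: 410 × 0.949 = 389
20–29: 1590 × 0.948 = 1507
30–39: 1380 × 0.944 = 1303
40+: 850 × 0.968 + 470 × 0.34 = 823 + 160 = 983
Population now: 0–9=134, 10–19=389, 20–29=1507, 30–39=1303, 40+=983
[period 2]
Births: 1303 × 0.158 = 206
10–19: 134 × 0.949 = 127
20–29: 389 × 0.948 = 369
30–39: 1507 × 0.944 = 1423
40+: 1303 × 0.968 + 983 × 0.34 = 1261 + 334 = 1595
Population now: 0–9=206, 10–19=127, 20–29=369, 30–39=1423, 40+=1595
[period 3]
Births: 1423 × 0.158 = 225
10–19: 206 × 0.949 = 195
20–29: 127 × 0.948 = 120
30–39: 369 × 0.944 = 348
40+: 1423 × 0.968 + 1595 × 0.34 = 1377 + 542 = 1919
Population now: 0–9=225, 10–19=195, 20–29=120, 30–39=348, 40+=1919
[period 4]
Births: 348 × 0.158 = 55
10–19: 225 × 0.949 = 214
20–29: 195 × 0.948 = 185
30–39: 120 × 0.944 = 113
40+: 348 × 0.968 + 1919 × 0.34 = 337 + 652 = 989
Population now: 0–9=55, 10–19=214, 20–29=185, 30–39=113, 40+=989

113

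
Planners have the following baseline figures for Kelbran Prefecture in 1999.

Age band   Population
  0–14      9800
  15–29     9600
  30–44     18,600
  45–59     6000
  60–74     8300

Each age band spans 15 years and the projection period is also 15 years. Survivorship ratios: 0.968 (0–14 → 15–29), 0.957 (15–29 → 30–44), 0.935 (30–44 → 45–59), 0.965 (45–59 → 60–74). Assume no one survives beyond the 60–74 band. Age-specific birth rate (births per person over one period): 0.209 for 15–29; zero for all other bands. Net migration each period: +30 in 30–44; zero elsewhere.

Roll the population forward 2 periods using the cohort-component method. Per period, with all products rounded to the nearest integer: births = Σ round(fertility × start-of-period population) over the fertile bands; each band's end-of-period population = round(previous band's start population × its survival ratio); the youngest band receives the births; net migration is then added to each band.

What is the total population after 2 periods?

38433

Let band 1 be 0–14 through band 5 = 60–74.
Period 1.
Births: 9600 × 0.209 = 2006
Band 2: 9800 × 0.968 = 9486
Band 3: 9600 × 0.957 = 9187
Band 4: 18600 × 0.935 = 17391
Band 5: 6000 × 0.965 = 5790
Net migration: Band 3 + 30 → 9217
Giving 2006 / 9486 / 9217 / 17391 / 5790.
Period 2.
Births: 9486 × 0.209 = 1983
Band 2: 2006 × 0.968 = 1942
Band 3: 9486 × 0.957 = 9078
Band 4: 9217 × 0.935 = 8618
Band 5: 17391 × 0.965 = 16782
Net migration: Band 3 + 30 → 9108
Giving 1983 / 1942 / 9108 / 8618 / 16782.
Total after period 2: 1983 + 1942 + 9108 + 8618 + 16782 = 38433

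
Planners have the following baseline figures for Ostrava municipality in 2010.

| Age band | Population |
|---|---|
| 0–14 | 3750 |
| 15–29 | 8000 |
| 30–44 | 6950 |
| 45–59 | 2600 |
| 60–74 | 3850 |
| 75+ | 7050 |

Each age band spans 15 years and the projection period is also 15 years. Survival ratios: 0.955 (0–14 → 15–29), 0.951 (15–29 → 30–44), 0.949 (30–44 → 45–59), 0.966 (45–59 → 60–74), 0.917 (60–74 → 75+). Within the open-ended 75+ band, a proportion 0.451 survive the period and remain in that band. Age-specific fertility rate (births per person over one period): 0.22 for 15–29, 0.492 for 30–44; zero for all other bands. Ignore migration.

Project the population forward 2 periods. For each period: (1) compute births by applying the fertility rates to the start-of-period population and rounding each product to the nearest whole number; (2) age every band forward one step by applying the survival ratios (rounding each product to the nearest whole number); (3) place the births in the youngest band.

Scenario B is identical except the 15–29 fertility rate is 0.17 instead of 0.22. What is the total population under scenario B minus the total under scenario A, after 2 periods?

After projecting period 1:
Births: 8000 × 0.22 = 1760 ; 6950 × 0.492 = 3419 ⇒ total 5179
15–29: 3750 × 0.955 = 3581
30–44: 8000 × 0.951 = 7608
45–59: 6950 × 0.949 = 6596
60–74: 2600 × 0.966 = 2512
75+: 3850 × 0.917 + 7050 × 0.451 = 3530 + 3180 = 6710
Giving 5179 / 3581 / 7608 / 6596 / 2512 / 6710.
After projecting period 2:
Births: 3581 × 0.22 = 788 ; 7608 × 0.492 = 3743 ⇒ total 4531
15–29: 5179 × 0.955 = 4946
30–44: 3581 × 0.951 = 3406
45–59: 7608 × 0.949 = 7220
60–74: 6596 × 0.966 = 6372
75+: 2512 × 0.917 + 6710 × 0.451 = 2304 + 3026 = 5330
Giving 4531 / 4946 / 3406 / 7220 / 6372 / 5330.
Scenario A total after 2 periods: 31805
Scenario B projection —
After projecting period 1:
Births: 8000 × 0.17 = 1360 ; 6950 × 0.492 = 3419 ⇒ total 4779
15–29: 3750 × 0.955 = 3581
30–44: 8000 × 0.951 = 7608
45–59: 6950 × 0.949 = 6596
60–74: 2600 × 0.966 = 2512
75+: 3850 × 0.917 + 7050 × 0.451 = 3530 + 3180 = 6710
Giving 4779 / 3581 / 7608 / 6596 / 2512 / 6710.
After projecting period 2:
Births: 3581 × 0.17 = 609 ; 7608 × 0.492 = 3743 ⇒ total 4352
15–29: 4779 × 0.955 = 4564
30–44: 3581 × 0.951 = 3406
45–59: 7608 × 0.949 = 7220
60–74: 6596 × 0.966 = 6372
75+: 2512 × 0.917 + 6710 × 0.451 = 2304 + 3026 = 5330
Giving 4352 / 4564 / 3406 / 7220 / 6372 / 5330.
Scenario B total after 2 periods: 31244
Difference B − A = 31244 − 31805 = -561

-561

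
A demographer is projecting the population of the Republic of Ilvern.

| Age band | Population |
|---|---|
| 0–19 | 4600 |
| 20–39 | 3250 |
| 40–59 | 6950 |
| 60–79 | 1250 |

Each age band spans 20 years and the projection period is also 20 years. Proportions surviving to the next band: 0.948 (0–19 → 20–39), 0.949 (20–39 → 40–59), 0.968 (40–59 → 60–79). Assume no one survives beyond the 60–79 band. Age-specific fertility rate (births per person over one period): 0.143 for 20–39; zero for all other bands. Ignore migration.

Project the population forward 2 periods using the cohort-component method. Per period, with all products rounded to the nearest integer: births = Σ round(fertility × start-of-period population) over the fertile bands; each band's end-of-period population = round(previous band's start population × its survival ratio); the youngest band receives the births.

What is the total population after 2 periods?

Call the groups 1 to 4, youngest first.
[period 1]
Births: 3250 * 0.143 = 465
Group 2: 4600 * 0.948 = 4361
Group 3: 3250 * 0.949 = 3084
Group 4: 6950 * 0.968 = 6728
End of period: [465, 4361, 3084, 6728]
[period 2]
Births: 4361 * 0.143 = 624
Group 2: 465 * 0.948 = 441
Group 3: 4361 * 0.949 = 4139
Group 4: 3084 * 0.968 = 2985
End of period: [624, 441, 4139, 2985]
Total after period 2: 624 + 441 + 4139 + 2985 = 8189

8189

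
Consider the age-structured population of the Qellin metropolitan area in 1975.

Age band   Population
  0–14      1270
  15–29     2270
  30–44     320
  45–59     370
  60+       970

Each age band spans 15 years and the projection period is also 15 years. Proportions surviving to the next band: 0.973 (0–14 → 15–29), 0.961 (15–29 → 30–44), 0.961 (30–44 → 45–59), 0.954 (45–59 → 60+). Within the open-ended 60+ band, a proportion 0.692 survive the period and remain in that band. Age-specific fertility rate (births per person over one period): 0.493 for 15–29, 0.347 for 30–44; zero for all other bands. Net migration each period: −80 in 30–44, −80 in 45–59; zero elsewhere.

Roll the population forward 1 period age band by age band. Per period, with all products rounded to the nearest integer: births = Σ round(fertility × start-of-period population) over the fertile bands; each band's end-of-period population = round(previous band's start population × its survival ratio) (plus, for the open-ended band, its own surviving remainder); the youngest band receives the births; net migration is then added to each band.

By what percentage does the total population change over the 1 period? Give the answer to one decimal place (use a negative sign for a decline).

11.9

Period 1.
Births: 2270 × 0.493 = 1119, 320 × 0.347 = 111 — total 1230
15–29: 1270 × 0.973 = 1236
30–44: 2270 × 0.961 = 2181
45–59: 320 × 0.961 = 308
60+: 370 × 0.954 + 970 × 0.692 = 353 + 671 = 1024
Net migration: 30–44 − 80 → 2101; 45–59 − 80 → 228
Population now: 0–14=1230, 15–29=1236, 30–44=2101, 45–59=228, 60+=1024
Total: 5200 → 5819; change = 619; percentage change = 11.9%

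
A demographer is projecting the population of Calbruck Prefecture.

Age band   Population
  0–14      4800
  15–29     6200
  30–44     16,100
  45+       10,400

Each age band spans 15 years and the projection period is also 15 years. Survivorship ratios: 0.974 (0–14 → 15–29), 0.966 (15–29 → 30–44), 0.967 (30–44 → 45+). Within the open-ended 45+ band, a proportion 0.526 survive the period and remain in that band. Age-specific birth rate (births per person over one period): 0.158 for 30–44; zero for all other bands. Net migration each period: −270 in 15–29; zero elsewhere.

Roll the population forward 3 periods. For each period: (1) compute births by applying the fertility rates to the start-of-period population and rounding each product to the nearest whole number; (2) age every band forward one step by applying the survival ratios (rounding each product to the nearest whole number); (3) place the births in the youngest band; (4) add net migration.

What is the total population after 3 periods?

After projecting period 1:
Births: 16100 × 0.158 = 2544
15–29: 4800 × 0.974 = 4675
30–44: 6200 × 0.966 = 5989
45+: 16100 × 0.967 + 10400 × 0.526 = 15569 + 5470 = 21039
Net migration: 15–29 − 270 → 4405
→ [2544, 4405, 5989, 21039]
After projecting period 2:
Births: 5989 × 0.158 = 946
15–29: 2544 × 0.974 = 2478
30–44: 4405 × 0.966 = 4255
45+: 5989 × 0.967 + 21039 × 0.526 = 5791 + 11067 = 16858
Net migration: 15–29 − 270 → 2208
→ [946, 2208, 4255, 16858]
After projecting period 3:
Births: 4255 × 0.158 = 672
15–29: 946 × 0.974 = 921
30–44: 2208 × 0.966 = 2133
45+: 4255 × 0.967 + 16858 × 0.526 = 4115 + 8867 = 12982
Net migration: 15–29 − 270 → 651
→ [672, 651, 2133, 12982]
Total after period 3: 672 + 651 + 2133 + 12982 = 16438

16438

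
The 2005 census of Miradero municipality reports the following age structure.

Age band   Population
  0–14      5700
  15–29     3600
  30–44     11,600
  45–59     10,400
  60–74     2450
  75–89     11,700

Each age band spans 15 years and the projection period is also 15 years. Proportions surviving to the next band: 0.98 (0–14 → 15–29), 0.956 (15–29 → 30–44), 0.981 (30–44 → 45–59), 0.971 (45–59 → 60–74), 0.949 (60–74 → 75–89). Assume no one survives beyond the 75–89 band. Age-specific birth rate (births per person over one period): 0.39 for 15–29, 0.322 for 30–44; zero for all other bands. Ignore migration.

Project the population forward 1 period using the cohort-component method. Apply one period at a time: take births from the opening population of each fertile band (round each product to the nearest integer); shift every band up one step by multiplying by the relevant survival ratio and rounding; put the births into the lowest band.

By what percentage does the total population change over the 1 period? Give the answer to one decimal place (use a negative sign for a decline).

-16.5

Period 1:
Births: 3600 × 0.39 = 1404, 11600 × 0.322 = 3735 ⇒ total 5139
15–29: 5700 × 0.98 = 5586
30–44: 3600 × 0.956 = 3442
45–59: 11600 × 0.981 = 11380
60–74: 10400 × 0.971 = 10098
75–89: 2450 × 0.949 = 2325
Giving 5139 / 5586 / 3442 / 11380 / 10098 / 2325.
Total: 45450 → 37970; change = -7480; percentage change = -16.5%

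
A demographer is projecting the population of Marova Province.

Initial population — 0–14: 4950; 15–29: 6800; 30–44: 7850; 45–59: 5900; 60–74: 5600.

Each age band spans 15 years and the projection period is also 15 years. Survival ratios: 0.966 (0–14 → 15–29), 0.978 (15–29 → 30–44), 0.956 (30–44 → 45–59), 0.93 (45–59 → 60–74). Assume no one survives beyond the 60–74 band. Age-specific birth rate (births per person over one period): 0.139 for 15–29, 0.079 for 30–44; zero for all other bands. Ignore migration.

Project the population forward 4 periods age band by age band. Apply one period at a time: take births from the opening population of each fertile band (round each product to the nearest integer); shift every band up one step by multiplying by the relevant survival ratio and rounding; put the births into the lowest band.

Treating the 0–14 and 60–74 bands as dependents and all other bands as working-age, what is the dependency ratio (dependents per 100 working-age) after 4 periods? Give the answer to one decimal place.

143.2

Call the bands 1 to 5, youngest first.
Period 1.
Births: 6800 × 0.139 = 945  |  7850 × 0.079 = 620 → 1565
Band 2: 4950 × 0.966 = 4782
Band 3: 6800 × 0.978 = 6650
Band 4: 7850 × 0.956 = 7505
Band 5: 5900 × 0.93 = 5487
Giving 1565 / 4782 / 6650 / 7505 / 5487.
Period 2.
Births: 4782 × 0.139 = 665  |  6650 × 0.079 = 525 → 1190
Band 2: 1565 × 0.966 = 1512
Band 3: 4782 × 0.978 = 4677
Band 4: 6650 × 0.956 = 6357
Band 5: 7505 × 0.93 = 6980
Giving 1190 / 1512 / 4677 / 6357 / 6980.
Period 3.
Births: 1512 × 0.139 = 210  |  4677 × 0.079 = 369 → 579
Band 2: 1190 × 0.966 = 1150
Band 3: 1512 × 0.978 = 1479
Band 4: 4677 × 0.956 = 4471
Band 5: 6357 × 0.93 = 5912
Giving 579 / 1150 / 1479 / 4471 / 5912.
Period 4.
Births: 1150 × 0.139 = 160  |  1479 × 0.079 = 117 → 277
Band 2: 579 × 0.966 = 559
Band 3: 1150 × 0.978 = 1125
Band 4: 1479 × 0.956 = 1414
Band 5: 4471 × 0.93 = 4158
Giving 277 / 559 / 1125 / 1414 / 4158.
Dependents (band 0–14 + band 60–74) = 277 + 4158 = 4435; working-age = 3098; ratio = 4435/3098 × 100 = 143.2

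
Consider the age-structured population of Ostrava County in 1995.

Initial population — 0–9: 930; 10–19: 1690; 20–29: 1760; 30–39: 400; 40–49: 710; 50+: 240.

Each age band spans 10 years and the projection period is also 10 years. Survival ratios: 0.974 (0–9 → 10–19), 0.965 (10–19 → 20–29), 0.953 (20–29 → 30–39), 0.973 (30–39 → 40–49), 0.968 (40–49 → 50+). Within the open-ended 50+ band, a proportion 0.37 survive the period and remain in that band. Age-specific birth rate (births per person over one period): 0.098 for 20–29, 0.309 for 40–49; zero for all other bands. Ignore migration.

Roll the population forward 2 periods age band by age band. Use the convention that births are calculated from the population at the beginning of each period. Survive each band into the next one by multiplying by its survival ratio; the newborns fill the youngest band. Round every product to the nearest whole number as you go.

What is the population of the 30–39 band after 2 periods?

1554

Let group 1 be 0–9 through group 6 = 50+.
Period 1.
Births: 1760 * 0.098 = 172 ; 710 * 0.309 = 219 — total 391
Group 2: 930 * 0.974 = 906
Group 3: 1690 * 0.965 = 1631
Group 4: 1760 * 0.953 = 1677
Group 5: 400 * 0.973 = 389
Group 6: 710 * 0.968 + 240 * 0.37 = 687 + 89 = 776
Population now: 0–9=391, 10–19=906, 20–29=1631, 30–39=1677, 40–49=389, 50+=776
Period 2.
Births: 1631 * 0.098 = 160 ; 389 * 0.309 = 120 — total 280
Group 2: 391 * 0.974 = 381
Group 3: 906 * 0.965 = 874
Group 4: 1631 * 0.953 = 1554
Group 5: 1677 * 0.973 = 1632
Group 6: 389 * 0.968 + 776 * 0.37 = 377 + 287 = 664
Population now: 0–9=280, 10–19=381, 20–29=874, 30–39=1554, 40–49=1632, 50+=664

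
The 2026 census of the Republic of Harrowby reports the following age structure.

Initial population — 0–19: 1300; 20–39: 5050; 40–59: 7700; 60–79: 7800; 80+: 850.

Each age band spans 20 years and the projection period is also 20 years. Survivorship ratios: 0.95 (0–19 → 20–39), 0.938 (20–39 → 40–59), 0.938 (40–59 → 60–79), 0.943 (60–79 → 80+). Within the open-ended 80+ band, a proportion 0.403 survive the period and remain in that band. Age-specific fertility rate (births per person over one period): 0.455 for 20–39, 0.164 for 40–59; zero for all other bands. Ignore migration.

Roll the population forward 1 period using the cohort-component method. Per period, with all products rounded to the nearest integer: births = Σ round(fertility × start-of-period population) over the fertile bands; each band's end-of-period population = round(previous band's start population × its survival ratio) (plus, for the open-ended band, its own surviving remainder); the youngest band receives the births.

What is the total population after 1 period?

(Bands numbered youngest = 1 to oldest = 5.)
After projecting period 1:
Births: 5050 × 0.455 = 2298  |  7700 × 0.164 = 1263 ⇒ total 3561
Band 2: 1300 × 0.95 = 1235
Band 3: 5050 × 0.938 = 4737
Band 4: 7700 × 0.938 = 7223
Band 5: 7800 × 0.943 + 850 × 0.403 = 7355 + 343 = 7698
End of period: [3561, 1235, 4737, 7223, 7698]
Total after period 1: 3561 + 1235 + 4737 + 7223 + 7698 = 24454

24454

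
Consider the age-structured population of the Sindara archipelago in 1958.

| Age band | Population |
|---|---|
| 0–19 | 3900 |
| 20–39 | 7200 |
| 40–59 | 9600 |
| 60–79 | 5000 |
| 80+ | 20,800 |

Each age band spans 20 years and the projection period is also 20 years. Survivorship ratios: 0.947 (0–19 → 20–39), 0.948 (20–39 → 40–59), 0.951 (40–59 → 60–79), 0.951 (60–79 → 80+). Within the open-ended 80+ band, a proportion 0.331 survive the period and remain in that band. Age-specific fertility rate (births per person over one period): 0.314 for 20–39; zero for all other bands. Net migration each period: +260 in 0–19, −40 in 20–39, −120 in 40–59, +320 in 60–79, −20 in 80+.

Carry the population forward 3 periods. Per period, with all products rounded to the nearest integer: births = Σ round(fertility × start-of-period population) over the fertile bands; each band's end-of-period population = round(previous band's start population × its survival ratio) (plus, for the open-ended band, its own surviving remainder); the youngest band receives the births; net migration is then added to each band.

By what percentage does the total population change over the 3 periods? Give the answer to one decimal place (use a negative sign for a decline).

[period 1]
Births: 7200 × 0.314 = 2261
20–39: 3900 × 0.947 = 3693
40–59: 7200 × 0.948 = 6826
60–79: 9600 × 0.951 = 9130
80+: 5000 × 0.951 + 20800 × 0.331 = 4755 + 6885 = 11640
Net migration: 0–19 + 260 → 2521; 20–39 − 40 → 3653; 40–59 − 120 → 6706; 60–79 + 320 → 9450; 80+ − 20 → 11620
Giving 2521 / 3653 / 6706 / 9450 / 11620.
[period 2]
Births: 3653 × 0.314 = 1147
20–39: 2521 × 0.947 = 2387
40–59: 3653 × 0.948 = 3463
60–79: 6706 × 0.951 = 6377
80+: 9450 × 0.951 + 11620 × 0.331 = 8987 + 3846 = 12833
Net migration: 0–19 + 260 → 1407; 20–39 − 40 → 2347; 40–59 − 120 → 3343; 60–79 + 320 → 6697; 80+ − 20 → 12813
Giving 1407 / 2347 / 3343 / 6697 / 12813.
[period 3]
Births: 2347 × 0.314 = 737
20–39: 1407 × 0.947 = 1332
40–59: 2347 × 0.948 = 2225
60–79: 3343 × 0.951 = 3179
80+: 6697 × 0.951 + 12813 × 0.331 = 6369 + 4241 = 10610
Net migration: 0–19 + 260 → 997; 20–39 − 40 → 1292; 40–59 − 120 → 2105; 60–79 + 320 → 3499; 80+ − 20 → 10590
Giving 997 / 1292 / 2105 / 3499 / 10590.
Total: 46500 → 18483; change = -28017; percentage change = -60.3%

-60.3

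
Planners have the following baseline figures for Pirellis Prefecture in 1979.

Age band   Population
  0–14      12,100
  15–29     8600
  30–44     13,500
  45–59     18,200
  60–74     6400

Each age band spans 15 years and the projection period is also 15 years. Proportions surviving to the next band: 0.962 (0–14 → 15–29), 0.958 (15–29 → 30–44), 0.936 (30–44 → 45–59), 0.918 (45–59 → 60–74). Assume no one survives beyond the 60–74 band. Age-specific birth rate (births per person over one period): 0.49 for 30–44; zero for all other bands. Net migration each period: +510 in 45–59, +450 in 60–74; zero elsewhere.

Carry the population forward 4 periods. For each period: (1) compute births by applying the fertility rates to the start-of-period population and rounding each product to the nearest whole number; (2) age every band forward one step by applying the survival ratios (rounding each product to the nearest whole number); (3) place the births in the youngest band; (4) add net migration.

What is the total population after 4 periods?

Numbering the groups 1..5 from youngest to oldest:
— Period 1 —
Births: 13500 × 0.49 = 6615
Group 2: 12100 × 0.962 = 11640
Group 3: 8600 × 0.958 = 8239
Group 4: 13500 × 0.936 = 12636
Group 5: 18200 × 0.918 = 16708
Net migration: Group 4 + 510 → 13146; Group 5 + 450 → 17158
→ [6615, 11640, 8239, 13146, 17158]
— Period 2 —
Births: 8239 × 0.49 = 4037
Group 2: 6615 × 0.962 = 6364
Group 3: 11640 × 0.958 = 11151
Group 4: 8239 × 0.936 = 7712
Group 5: 13146 × 0.918 = 12068
Net migration: Group 4 + 510 → 8222; Group 5 + 450 → 12518
→ [4037, 6364, 11151, 8222, 12518]
— Period 3 —
Births: 11151 × 0.49 = 5464
Group 2: 4037 × 0.962 = 3884
Group 3: 6364 × 0.958 = 6097
Group 4: 11151 × 0.936 = 10437
Group 5: 8222 × 0.918 = 7548
Net migration: Group 4 + 510 → 10947; Group 5 + 450 → 7998
→ [5464, 3884, 6097, 10947, 7998]
— Period 4 —
Births: 6097 × 0.49 = 2988
Group 2: 5464 × 0.962 = 5256
Group 3: 3884 × 0.958 = 3721
Group 4: 6097 × 0.936 = 5707
Group 5: 10947 × 0.918 = 10049
Net migration: Group 4 + 510 → 6217; Group 5 + 450 → 10499
→ [2988, 5256, 3721, 6217, 10499]
Total after period 4: 2988 + 5256 + 3721 + 6217 + 10499 = 28681

28681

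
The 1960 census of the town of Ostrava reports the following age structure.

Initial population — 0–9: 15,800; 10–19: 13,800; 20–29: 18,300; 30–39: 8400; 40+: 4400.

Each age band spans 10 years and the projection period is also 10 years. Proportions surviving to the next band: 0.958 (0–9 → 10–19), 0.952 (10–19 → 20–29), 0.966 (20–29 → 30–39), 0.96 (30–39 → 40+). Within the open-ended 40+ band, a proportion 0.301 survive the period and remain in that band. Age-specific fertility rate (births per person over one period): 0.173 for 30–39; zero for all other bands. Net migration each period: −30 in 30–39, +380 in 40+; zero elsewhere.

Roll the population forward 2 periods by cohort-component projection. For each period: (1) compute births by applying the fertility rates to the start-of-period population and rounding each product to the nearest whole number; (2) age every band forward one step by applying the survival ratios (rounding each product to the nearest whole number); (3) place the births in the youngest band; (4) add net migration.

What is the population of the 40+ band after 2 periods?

Call the bands 1 to 5, youngest first.
Period 1.
Births: 8400 × 0.173 = 1453
Band 2: 15800 × 0.958 = 15136
Band 3: 13800 × 0.952 = 13138
Band 4: 18300 × 0.966 = 17678
Band 5: 8400 × 0.96 + 4400 × 0.301 = 8064 + 1324 = 9388
Net migration: Band 4 − 30 → 17648; Band 5 + 380 → 9768
→ [1453, 15136, 13138, 17648, 9768]
Period 2.
Births: 17648 × 0.173 = 3053
Band 2: 1453 × 0.958 = 1392
Band 3: 15136 × 0.952 = 14409
Band 4: 13138 × 0.966 = 12691
Band 5: 17648 × 0.96 + 9768 × 0.301 = 16942 + 2940 = 19882
Net migration: Band 4 − 30 → 12661; Band 5 + 380 → 20262
→ [3053, 1392, 14409, 12661, 20262]

20262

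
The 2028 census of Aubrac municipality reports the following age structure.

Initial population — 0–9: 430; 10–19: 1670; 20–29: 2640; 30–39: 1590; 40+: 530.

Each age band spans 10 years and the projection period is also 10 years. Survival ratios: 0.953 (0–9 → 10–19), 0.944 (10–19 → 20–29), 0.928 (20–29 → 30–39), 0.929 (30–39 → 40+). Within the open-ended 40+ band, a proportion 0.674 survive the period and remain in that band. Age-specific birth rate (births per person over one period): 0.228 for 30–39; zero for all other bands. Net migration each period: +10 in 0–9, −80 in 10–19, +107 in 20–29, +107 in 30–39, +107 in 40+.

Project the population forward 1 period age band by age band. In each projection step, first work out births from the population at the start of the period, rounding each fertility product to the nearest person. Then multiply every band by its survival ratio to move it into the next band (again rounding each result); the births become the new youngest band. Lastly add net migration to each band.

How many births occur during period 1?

[period 1]
Births: 1590 × 0.228 = 363
10–19: 430 × 0.953 = 410
20–29: 1670 × 0.944 = 1576
30–39: 2640 × 0.928 = 2450
40+: 1590 × 0.929 + 530 × 0.674 = 1477 + 357 = 1834
Net migration: 0–9 + 10 → 373; 10–19 − 80 → 330; 20–29 + 107 → 1683; 30–39 + 107 → 2557; 40+ + 107 → 1941
End of period: [373, 330, 1683, 2557, 1941]

363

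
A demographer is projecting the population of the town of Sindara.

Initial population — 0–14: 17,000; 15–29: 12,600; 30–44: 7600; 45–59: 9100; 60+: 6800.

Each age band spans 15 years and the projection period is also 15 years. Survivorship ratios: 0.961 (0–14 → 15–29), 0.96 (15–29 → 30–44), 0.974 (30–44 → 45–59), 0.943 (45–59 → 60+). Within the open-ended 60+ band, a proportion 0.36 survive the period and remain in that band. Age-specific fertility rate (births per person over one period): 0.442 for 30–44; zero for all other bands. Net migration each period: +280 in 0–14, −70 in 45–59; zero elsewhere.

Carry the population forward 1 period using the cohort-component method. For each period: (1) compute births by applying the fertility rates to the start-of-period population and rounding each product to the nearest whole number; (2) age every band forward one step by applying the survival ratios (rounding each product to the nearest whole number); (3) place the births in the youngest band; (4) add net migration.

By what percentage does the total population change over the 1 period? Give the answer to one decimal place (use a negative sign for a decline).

Let band 1 be 0–14 through band 5 = 60+.
Period 1.
Births: 7600 × 0.442 = 3359
Band 2: 17000 × 0.961 = 16337
Band 3: 12600 × 0.96 = 12096
Band 4: 7600 × 0.974 = 7402
Band 5: 9100 × 0.943 + 6800 × 0.36 = 8581 + 2448 = 11029
Net migration: Band 1 + 280 → 3639; Band 4 − 70 → 7332
Giving 3639 / 16337 / 12096 / 7332 / 11029.
Total: 53100 → 50433; change = -2667; percentage change = -5.0%

-5.0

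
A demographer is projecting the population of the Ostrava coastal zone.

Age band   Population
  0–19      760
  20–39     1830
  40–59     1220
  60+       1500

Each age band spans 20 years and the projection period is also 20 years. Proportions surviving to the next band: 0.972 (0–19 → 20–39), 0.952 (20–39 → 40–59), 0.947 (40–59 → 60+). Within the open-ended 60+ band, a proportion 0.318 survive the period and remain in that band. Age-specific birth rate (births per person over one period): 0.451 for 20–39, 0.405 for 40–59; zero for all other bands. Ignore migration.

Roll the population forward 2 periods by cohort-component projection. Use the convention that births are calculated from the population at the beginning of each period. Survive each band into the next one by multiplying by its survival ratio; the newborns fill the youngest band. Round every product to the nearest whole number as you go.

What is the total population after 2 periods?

Let band 1 be 0–19 through band 4 = 60+.
[period 1]
Births: 1830 × 0.451 = 825  |  1220 × 0.405 = 494 ⇒ total 1319
Band 2: 760 × 0.972 = 739
Band 3: 1830 × 0.952 = 1742
Band 4: 1220 × 0.947 + 1500 × 0.318 = 1155 + 477 = 1632
End of period: [1319, 739, 1742, 1632]
[period 2]
Births: 739 × 0.451 = 333  |  1742 × 0.405 = 706 ⇒ total 1039
Band 2: 1319 × 0.972 = 1282
Band 3: 739 × 0.952 = 704
Band 4: 1742 × 0.947 + 1632 × 0.318 = 1650 + 519 = 2169
End of period: [1039, 1282, 704, 2169]
Total after period 2: 1039 + 1282 + 704 + 2169 = 5194

5194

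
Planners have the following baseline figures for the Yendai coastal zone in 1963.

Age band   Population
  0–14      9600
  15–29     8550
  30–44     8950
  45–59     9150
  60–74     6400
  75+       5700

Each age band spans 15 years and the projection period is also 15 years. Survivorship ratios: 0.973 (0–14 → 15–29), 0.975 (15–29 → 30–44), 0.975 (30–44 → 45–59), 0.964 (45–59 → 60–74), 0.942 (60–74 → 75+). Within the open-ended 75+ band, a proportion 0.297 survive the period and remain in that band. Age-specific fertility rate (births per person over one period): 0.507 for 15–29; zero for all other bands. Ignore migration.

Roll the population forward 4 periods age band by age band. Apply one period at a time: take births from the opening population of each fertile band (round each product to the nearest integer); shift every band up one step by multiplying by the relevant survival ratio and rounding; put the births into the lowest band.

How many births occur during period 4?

2336

Period 1:
Births: 8550 × 0.507 = 4335
15–29: 9600 × 0.973 = 9341
30–44: 8550 × 0.975 = 8336
45–59: 8950 × 0.975 = 8726
60–74: 9150 × 0.964 = 8821
75+: 6400 × 0.942 + 5700 × 0.297 = 6029 + 1693 = 7722
End of period: [4335, 9341, 8336, 8726, 8821, 7722]
Period 2:
Births: 9341 × 0.507 = 4736
15–29: 4335 × 0.973 = 4218
30–44: 9341 × 0.975 = 9107
45–59: 8336 × 0.975 = 8128
60–74: 8726 × 0.964 = 8412
75+: 8821 × 0.942 + 7722 × 0.297 = 8309 + 2293 = 10602
End of period: [4736, 4218, 9107, 8128, 8412, 10602]
Period 3:
Births: 4218 × 0.507 = 2139
15–29: 4736 × 0.973 = 4608
30–44: 4218 × 0.975 = 4113
45–59: 9107 × 0.975 = 8879
60–74: 8128 × 0.964 = 7835
75+: 8412 × 0.942 + 10602 × 0.297 = 7924 + 3149 = 11073
End of period: [2139, 4608, 4113, 8879, 7835, 11073]
Period 4:
Births: 4608 × 0.507 = 2336
15–29: 2139 × 0.973 = 2081
30–44: 4608 × 0.975 = 4493
45–59: 4113 × 0.975 = 4010
60–74: 8879 × 0.964 = 8559
75+: 7835 × 0.942 + 11073 × 0.297 = 7381 + 3289 = 10670
End of period: [2336, 2081, 4493, 4010, 8559, 10670]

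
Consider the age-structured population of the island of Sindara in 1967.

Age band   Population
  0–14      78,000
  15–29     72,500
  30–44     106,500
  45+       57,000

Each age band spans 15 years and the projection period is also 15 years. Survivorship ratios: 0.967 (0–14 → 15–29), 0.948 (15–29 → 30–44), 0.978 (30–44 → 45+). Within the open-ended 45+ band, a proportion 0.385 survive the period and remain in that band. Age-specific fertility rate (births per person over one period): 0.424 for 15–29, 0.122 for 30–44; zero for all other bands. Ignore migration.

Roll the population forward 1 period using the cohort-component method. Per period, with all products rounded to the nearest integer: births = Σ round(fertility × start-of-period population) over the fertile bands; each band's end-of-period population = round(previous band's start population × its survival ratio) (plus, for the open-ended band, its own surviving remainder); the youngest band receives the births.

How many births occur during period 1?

Call the bands 1 to 4, youngest first.
Period 1.
Births: 72500 × 0.424 = 30740  |  106500 × 0.122 = 12993 → 43733
Band 2: 78000 × 0.967 = 75426
Band 3: 72500 × 0.948 = 68730
Band 4: 106500 × 0.978 + 57000 × 0.385 = 104157 + 21945 = 126102
→ [43733, 75426, 68730, 126102]

43733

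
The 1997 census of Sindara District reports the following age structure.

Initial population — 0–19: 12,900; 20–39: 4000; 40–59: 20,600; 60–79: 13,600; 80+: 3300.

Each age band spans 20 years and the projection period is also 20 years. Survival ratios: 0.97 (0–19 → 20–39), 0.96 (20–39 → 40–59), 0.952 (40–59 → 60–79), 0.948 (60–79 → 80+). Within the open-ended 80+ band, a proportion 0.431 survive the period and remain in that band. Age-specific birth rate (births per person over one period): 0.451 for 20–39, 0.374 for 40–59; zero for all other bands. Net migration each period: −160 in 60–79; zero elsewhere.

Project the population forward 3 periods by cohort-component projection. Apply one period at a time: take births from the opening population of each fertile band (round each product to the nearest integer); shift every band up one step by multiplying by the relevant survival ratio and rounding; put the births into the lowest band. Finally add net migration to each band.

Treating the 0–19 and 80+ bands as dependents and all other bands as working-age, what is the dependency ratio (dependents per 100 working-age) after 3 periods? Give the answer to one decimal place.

Numbering the bands 1..5 from youngest to oldest:
[period 1]
Births: 4000 * 0.451 = 1804 ; 20600 * 0.374 = 7704 → 9508
Band 2: 12900 * 0.97 = 12513
Band 3: 4000 * 0.96 = 3840
Band 4: 20600 * 0.952 = 19611
Band 5: 13600 * 0.948 + 3300 * 0.431 = 12893 + 1422 = 14315
Net migration: Band 4 − 160 → 19451
End of period: [9508, 12513, 3840, 19451, 14315]
[period 2]
Births: 12513 * 0.451 = 5643 ; 3840 * 0.374 = 1436 → 7079
Band 2: 9508 * 0.97 = 9223
Band 3: 12513 * 0.96 = 12012
Band 4: 3840 * 0.952 = 3656
Band 5: 19451 * 0.948 + 14315 * 0.431 = 18440 + 6170 = 24610
Net migration: Band 4 − 160 → 3496
End of period: [7079, 9223, 12012, 3496, 24610]
[period 3]
Births: 9223 * 0.451 = 4160 ; 12012 * 0.374 = 4492 → 8652
Band 2: 7079 * 0.97 = 6867
Band 3: 9223 * 0.96 = 8854
Band 4: 12012 * 0.952 = 11435
Band 5: 3496 * 0.948 + 24610 * 0.431 = 3314 + 10607 = 13921
Net migration: Band 4 − 160 → 11275
End of period: [8652, 6867, 8854, 11275, 13921]
Dependents (band 0–19 + band 80+) = 8652 + 13921 = 22573; working-age = 26996; ratio = 22573/26996 × 100 = 83.6

83.6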